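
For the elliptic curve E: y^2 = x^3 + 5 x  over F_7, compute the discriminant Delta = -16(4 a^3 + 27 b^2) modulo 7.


4 a^3 + 27 b^2 = 4*5^3 + 27*0^2 = 500 + 0 = 500
Delta = -16 * (500) = -8000
Delta mod 7 = 1

Delta = 1 (mod 7)


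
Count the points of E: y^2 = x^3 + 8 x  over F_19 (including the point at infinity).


For each x in F_19, count y with y^2 = x^3 + 8 x + 0 mod 19:
  x = 0: RHS = 0, y in [0]  -> 1 point(s)
  x = 1: RHS = 9, y in [3, 16]  -> 2 point(s)
  x = 2: RHS = 5, y in [9, 10]  -> 2 point(s)
  x = 4: RHS = 1, y in [1, 18]  -> 2 point(s)
  x = 6: RHS = 17, y in [6, 13]  -> 2 point(s)
  x = 7: RHS = 0, y in [0]  -> 1 point(s)
  x = 8: RHS = 6, y in [5, 14]  -> 2 point(s)
  x = 10: RHS = 16, y in [4, 15]  -> 2 point(s)
  x = 12: RHS = 0, y in [0]  -> 1 point(s)
  x = 14: RHS = 6, y in [5, 14]  -> 2 point(s)
  x = 16: RHS = 6, y in [5, 14]  -> 2 point(s)
Affine points: 19. Add the point at infinity: total = 20.

#E(F_19) = 20


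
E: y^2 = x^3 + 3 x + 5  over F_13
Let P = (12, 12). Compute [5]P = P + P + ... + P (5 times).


k = 5 = 101_2 (binary, LSB first: 101)
Double-and-add from P = (12, 12):
  bit 0 = 1: acc = O + (12, 12) = (12, 12)
  bit 1 = 0: acc unchanged = (12, 12)
  bit 2 = 1: acc = (12, 12) + (1, 10) = (1, 3)

5P = (1, 3)


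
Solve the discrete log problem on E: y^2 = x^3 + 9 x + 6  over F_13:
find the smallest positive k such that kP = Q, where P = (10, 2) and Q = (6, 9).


Enumerate multiples of P until we hit Q = (6, 9):
  1P = (10, 2)
  2P = (9, 7)
  3P = (6, 4)
  4P = (7, 3)
  5P = (12, 3)
  6P = (1, 9)
  7P = (1, 4)
  8P = (12, 10)
  9P = (7, 10)
  10P = (6, 9)
Match found at i = 10.

k = 10


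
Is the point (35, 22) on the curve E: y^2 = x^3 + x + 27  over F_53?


Check whether y^2 = x^3 + 1 x + 27 (mod 53) for (x, y) = (35, 22).
LHS: y^2 = 22^2 mod 53 = 7
RHS: x^3 + 1 x + 27 = 35^3 + 1*35 + 27 mod 53 = 7
LHS = RHS

Yes, on the curve


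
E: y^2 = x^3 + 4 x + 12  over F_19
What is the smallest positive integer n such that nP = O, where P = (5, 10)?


Compute successive multiples of P until we hit O:
  1P = (5, 10)
  2P = (18, 8)
  3P = (13, 0)
  4P = (18, 11)
  5P = (5, 9)
  6P = O

ord(P) = 6


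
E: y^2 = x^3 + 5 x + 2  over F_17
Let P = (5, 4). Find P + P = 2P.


Doubling: s = (3 x1^2 + a) / (2 y1)
s = (3*5^2 + 5) / (2*4) mod 17 = 10
x3 = s^2 - 2 x1 mod 17 = 10^2 - 2*5 = 5
y3 = s (x1 - x3) - y1 mod 17 = 10 * (5 - 5) - 4 = 13

2P = (5, 13)


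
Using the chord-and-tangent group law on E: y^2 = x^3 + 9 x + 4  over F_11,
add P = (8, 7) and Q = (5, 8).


P != Q, so use the chord formula.
s = (y2 - y1) / (x2 - x1) = (1) / (8) mod 11 = 7
x3 = s^2 - x1 - x2 mod 11 = 7^2 - 8 - 5 = 3
y3 = s (x1 - x3) - y1 mod 11 = 7 * (8 - 3) - 7 = 6

P + Q = (3, 6)


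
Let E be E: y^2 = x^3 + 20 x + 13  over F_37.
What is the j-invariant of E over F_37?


Delta = -16(4 a^3 + 27 b^2) mod 37 = 36
-1728 * (4 a)^3 = -1728 * (4*20)^3 mod 37 = 8
j = 8 * 36^(-1) mod 37 = 29

j = 29 (mod 37)


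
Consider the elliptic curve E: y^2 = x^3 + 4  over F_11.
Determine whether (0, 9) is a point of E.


Check whether y^2 = x^3 + 0 x + 4 (mod 11) for (x, y) = (0, 9).
LHS: y^2 = 9^2 mod 11 = 4
RHS: x^3 + 0 x + 4 = 0^3 + 0*0 + 4 mod 11 = 4
LHS = RHS

Yes, on the curve


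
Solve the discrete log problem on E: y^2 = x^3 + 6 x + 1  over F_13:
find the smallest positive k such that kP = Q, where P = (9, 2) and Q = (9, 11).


Enumerate multiples of P until we hit Q = (9, 11):
  1P = (9, 2)
  2P = (5, 0)
  3P = (9, 11)
Match found at i = 3.

k = 3


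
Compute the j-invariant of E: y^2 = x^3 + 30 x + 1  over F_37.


Delta = -16(4 a^3 + 27 b^2) mod 37 = 23
-1728 * (4 a)^3 = -1728 * (4*30)^3 mod 37 = 27
j = 27 * 23^(-1) mod 37 = 6

j = 6 (mod 37)


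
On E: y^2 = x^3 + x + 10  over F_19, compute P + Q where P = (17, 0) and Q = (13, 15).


P != Q, so use the chord formula.
s = (y2 - y1) / (x2 - x1) = (15) / (15) mod 19 = 1
x3 = s^2 - x1 - x2 mod 19 = 1^2 - 17 - 13 = 9
y3 = s (x1 - x3) - y1 mod 19 = 1 * (17 - 9) - 0 = 8

P + Q = (9, 8)


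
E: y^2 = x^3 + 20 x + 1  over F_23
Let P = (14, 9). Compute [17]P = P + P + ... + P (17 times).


k = 17 = 10001_2 (binary, LSB first: 10001)
Double-and-add from P = (14, 9):
  bit 0 = 1: acc = O + (14, 9) = (14, 9)
  bit 1 = 0: acc unchanged = (14, 9)
  bit 2 = 0: acc unchanged = (14, 9)
  bit 3 = 0: acc unchanged = (14, 9)
  bit 4 = 1: acc = (14, 9) + (7, 1) = (8, 11)

17P = (8, 11)


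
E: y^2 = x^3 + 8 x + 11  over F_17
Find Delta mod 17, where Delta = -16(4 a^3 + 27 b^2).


4 a^3 + 27 b^2 = 4*8^3 + 27*11^2 = 2048 + 3267 = 5315
Delta = -16 * (5315) = -85040
Delta mod 17 = 11

Delta = 11 (mod 17)


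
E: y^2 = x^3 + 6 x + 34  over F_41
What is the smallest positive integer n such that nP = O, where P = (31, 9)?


Compute successive multiples of P until we hit O:
  1P = (31, 9)
  2P = (22, 21)
  3P = (8, 15)
  4P = (34, 31)
  5P = (7, 3)
  6P = (21, 14)
  7P = (20, 6)
  8P = (6, 9)
  ... (continuing to 36P)
  36P = O

ord(P) = 36


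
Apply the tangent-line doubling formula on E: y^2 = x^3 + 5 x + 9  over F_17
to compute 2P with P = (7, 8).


Doubling: s = (3 x1^2 + a) / (2 y1)
s = (3*7^2 + 5) / (2*8) mod 17 = 1
x3 = s^2 - 2 x1 mod 17 = 1^2 - 2*7 = 4
y3 = s (x1 - x3) - y1 mod 17 = 1 * (7 - 4) - 8 = 12

2P = (4, 12)


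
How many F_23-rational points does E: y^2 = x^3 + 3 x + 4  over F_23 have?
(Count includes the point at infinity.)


For each x in F_23, count y with y^2 = x^3 + 3 x + 4 mod 23:
  x = 0: RHS = 4, y in [2, 21]  -> 2 point(s)
  x = 1: RHS = 8, y in [10, 13]  -> 2 point(s)
  x = 2: RHS = 18, y in [8, 15]  -> 2 point(s)
  x = 5: RHS = 6, y in [11, 12]  -> 2 point(s)
  x = 6: RHS = 8, y in [10, 13]  -> 2 point(s)
  x = 7: RHS = 0, y in [0]  -> 1 point(s)
  x = 9: RHS = 1, y in [1, 22]  -> 2 point(s)
  x = 13: RHS = 9, y in [3, 20]  -> 2 point(s)
  x = 16: RHS = 8, y in [10, 13]  -> 2 point(s)
  x = 17: RHS = 0, y in [0]  -> 1 point(s)
  x = 18: RHS = 2, y in [5, 18]  -> 2 point(s)
  x = 21: RHS = 13, y in [6, 17]  -> 2 point(s)
  x = 22: RHS = 0, y in [0]  -> 1 point(s)
Affine points: 23. Add the point at infinity: total = 24.

#E(F_23) = 24


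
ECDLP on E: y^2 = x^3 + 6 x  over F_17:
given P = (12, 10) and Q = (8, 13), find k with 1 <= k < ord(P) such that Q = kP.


Enumerate multiples of P until we hit Q = (8, 13):
  1P = (12, 10)
  2P = (8, 13)
Match found at i = 2.

k = 2


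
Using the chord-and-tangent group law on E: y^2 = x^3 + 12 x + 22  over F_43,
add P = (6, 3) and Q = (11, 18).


P != Q, so use the chord formula.
s = (y2 - y1) / (x2 - x1) = (15) / (5) mod 43 = 3
x3 = s^2 - x1 - x2 mod 43 = 3^2 - 6 - 11 = 35
y3 = s (x1 - x3) - y1 mod 43 = 3 * (6 - 35) - 3 = 39

P + Q = (35, 39)


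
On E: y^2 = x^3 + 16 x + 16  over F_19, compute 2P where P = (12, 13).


k = 2 = 10_2 (binary, LSB first: 01)
Double-and-add from P = (12, 13):
  bit 0 = 0: acc unchanged = O
  bit 1 = 1: acc = O + (6, 10) = (6, 10)

2P = (6, 10)


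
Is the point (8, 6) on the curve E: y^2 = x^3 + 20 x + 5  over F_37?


Check whether y^2 = x^3 + 20 x + 5 (mod 37) for (x, y) = (8, 6).
LHS: y^2 = 6^2 mod 37 = 36
RHS: x^3 + 20 x + 5 = 8^3 + 20*8 + 5 mod 37 = 11
LHS != RHS

No, not on the curve


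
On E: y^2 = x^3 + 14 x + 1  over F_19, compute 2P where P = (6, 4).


Doubling: s = (3 x1^2 + a) / (2 y1)
s = (3*6^2 + 14) / (2*4) mod 19 = 1
x3 = s^2 - 2 x1 mod 19 = 1^2 - 2*6 = 8
y3 = s (x1 - x3) - y1 mod 19 = 1 * (6 - 8) - 4 = 13

2P = (8, 13)


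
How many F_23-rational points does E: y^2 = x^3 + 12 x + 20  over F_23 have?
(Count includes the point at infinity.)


For each x in F_23, count y with y^2 = x^3 + 12 x + 20 mod 23:
  x = 2: RHS = 6, y in [11, 12]  -> 2 point(s)
  x = 6: RHS = 9, y in [3, 20]  -> 2 point(s)
  x = 9: RHS = 6, y in [11, 12]  -> 2 point(s)
  x = 10: RHS = 13, y in [6, 17]  -> 2 point(s)
  x = 12: RHS = 6, y in [11, 12]  -> 2 point(s)
  x = 13: RHS = 4, y in [2, 21]  -> 2 point(s)
  x = 17: RHS = 8, y in [10, 13]  -> 2 point(s)
  x = 19: RHS = 0, y in [0]  -> 1 point(s)
  x = 20: RHS = 3, y in [7, 16]  -> 2 point(s)
Affine points: 17. Add the point at infinity: total = 18.

#E(F_23) = 18


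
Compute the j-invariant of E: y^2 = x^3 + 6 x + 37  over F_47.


Delta = -16(4 a^3 + 27 b^2) mod 47 = 34
-1728 * (4 a)^3 = -1728 * (4*6)^3 mod 47 = 19
j = 19 * 34^(-1) mod 47 = 13

j = 13 (mod 47)


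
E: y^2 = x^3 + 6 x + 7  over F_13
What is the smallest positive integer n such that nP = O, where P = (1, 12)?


Compute successive multiples of P until we hit O:
  1P = (1, 12)
  2P = (2, 12)
  3P = (10, 1)
  4P = (12, 0)
  5P = (10, 12)
  6P = (2, 1)
  7P = (1, 1)
  8P = O

ord(P) = 8


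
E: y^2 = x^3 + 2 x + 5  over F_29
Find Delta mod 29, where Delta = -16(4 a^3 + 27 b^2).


4 a^3 + 27 b^2 = 4*2^3 + 27*5^2 = 32 + 675 = 707
Delta = -16 * (707) = -11312
Delta mod 29 = 27

Delta = 27 (mod 29)


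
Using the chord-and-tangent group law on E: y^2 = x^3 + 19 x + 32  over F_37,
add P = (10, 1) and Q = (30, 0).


P != Q, so use the chord formula.
s = (y2 - y1) / (x2 - x1) = (36) / (20) mod 37 = 24
x3 = s^2 - x1 - x2 mod 37 = 24^2 - 10 - 30 = 18
y3 = s (x1 - x3) - y1 mod 37 = 24 * (10 - 18) - 1 = 29

P + Q = (18, 29)


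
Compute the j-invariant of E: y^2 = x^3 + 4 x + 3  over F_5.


Delta = -16(4 a^3 + 27 b^2) mod 5 = 1
-1728 * (4 a)^3 = -1728 * (4*4)^3 mod 5 = 2
j = 2 * 1^(-1) mod 5 = 2

j = 2 (mod 5)


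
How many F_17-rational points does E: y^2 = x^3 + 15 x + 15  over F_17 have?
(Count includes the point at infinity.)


For each x in F_17, count y with y^2 = x^3 + 15 x + 15 mod 17:
  x = 0: RHS = 15, y in [7, 10]  -> 2 point(s)
  x = 2: RHS = 2, y in [6, 11]  -> 2 point(s)
  x = 3: RHS = 2, y in [6, 11]  -> 2 point(s)
  x = 6: RHS = 15, y in [7, 10]  -> 2 point(s)
  x = 7: RHS = 4, y in [2, 15]  -> 2 point(s)
  x = 8: RHS = 1, y in [1, 16]  -> 2 point(s)
  x = 10: RHS = 9, y in [3, 14]  -> 2 point(s)
  x = 11: RHS = 15, y in [7, 10]  -> 2 point(s)
  x = 12: RHS = 2, y in [6, 11]  -> 2 point(s)
  x = 16: RHS = 16, y in [4, 13]  -> 2 point(s)
Affine points: 20. Add the point at infinity: total = 21.

#E(F_17) = 21


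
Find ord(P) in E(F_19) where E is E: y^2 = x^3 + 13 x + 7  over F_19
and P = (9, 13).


Compute successive multiples of P until we hit O:
  1P = (9, 13)
  2P = (17, 12)
  3P = (4, 3)
  4P = (10, 4)
  5P = (5, 8)
  6P = (3, 4)
  7P = (14, 8)
  8P = (16, 13)
  ... (continuing to 27P)
  27P = O

ord(P) = 27


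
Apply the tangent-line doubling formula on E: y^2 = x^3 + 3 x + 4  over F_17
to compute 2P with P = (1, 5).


Doubling: s = (3 x1^2 + a) / (2 y1)
s = (3*1^2 + 3) / (2*5) mod 17 = 4
x3 = s^2 - 2 x1 mod 17 = 4^2 - 2*1 = 14
y3 = s (x1 - x3) - y1 mod 17 = 4 * (1 - 14) - 5 = 11

2P = (14, 11)


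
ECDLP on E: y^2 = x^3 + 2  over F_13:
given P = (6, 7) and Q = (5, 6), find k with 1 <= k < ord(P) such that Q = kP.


Enumerate multiples of P until we hit Q = (5, 6):
  1P = (6, 7)
  2P = (4, 1)
  3P = (12, 1)
  4P = (9, 9)
  5P = (10, 12)
  6P = (1, 9)
  7P = (2, 7)
  8P = (5, 6)
Match found at i = 8.

k = 8


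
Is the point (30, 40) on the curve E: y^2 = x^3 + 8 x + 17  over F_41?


Check whether y^2 = x^3 + 8 x + 17 (mod 41) for (x, y) = (30, 40).
LHS: y^2 = 40^2 mod 41 = 1
RHS: x^3 + 8 x + 17 = 30^3 + 8*30 + 17 mod 41 = 33
LHS != RHS

No, not on the curve


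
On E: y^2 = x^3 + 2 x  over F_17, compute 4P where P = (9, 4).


k = 4 = 100_2 (binary, LSB first: 001)
Double-and-add from P = (9, 4):
  bit 0 = 0: acc unchanged = O
  bit 1 = 0: acc unchanged = O
  bit 2 = 1: acc = O + (9, 13) = (9, 13)

4P = (9, 13)


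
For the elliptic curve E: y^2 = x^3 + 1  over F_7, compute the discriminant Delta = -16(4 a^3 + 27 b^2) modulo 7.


4 a^3 + 27 b^2 = 4*0^3 + 27*1^2 = 0 + 27 = 27
Delta = -16 * (27) = -432
Delta mod 7 = 2

Delta = 2 (mod 7)


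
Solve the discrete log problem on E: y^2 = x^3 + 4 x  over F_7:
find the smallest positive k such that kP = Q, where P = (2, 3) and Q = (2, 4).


Enumerate multiples of P until we hit Q = (2, 4):
  1P = (2, 3)
  2P = (0, 0)
  3P = (2, 4)
Match found at i = 3.

k = 3


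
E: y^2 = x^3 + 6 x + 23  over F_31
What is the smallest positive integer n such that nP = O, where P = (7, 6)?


Compute successive multiples of P until we hit O:
  1P = (7, 6)
  2P = (11, 5)
  3P = (15, 27)
  4P = (28, 28)
  5P = (12, 5)
  6P = (17, 27)
  7P = (8, 26)
  8P = (13, 29)
  ... (continuing to 28P)
  28P = O

ord(P) = 28


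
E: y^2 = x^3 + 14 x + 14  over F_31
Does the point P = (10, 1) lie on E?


Check whether y^2 = x^3 + 14 x + 14 (mod 31) for (x, y) = (10, 1).
LHS: y^2 = 1^2 mod 31 = 1
RHS: x^3 + 14 x + 14 = 10^3 + 14*10 + 14 mod 31 = 7
LHS != RHS

No, not on the curve


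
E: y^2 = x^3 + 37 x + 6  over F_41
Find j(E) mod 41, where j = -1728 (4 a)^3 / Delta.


Delta = -16(4 a^3 + 27 b^2) mod 41 = 24
-1728 * (4 a)^3 = -1728 * (4*37)^3 mod 41 = 17
j = 17 * 24^(-1) mod 41 = 40

j = 40 (mod 41)


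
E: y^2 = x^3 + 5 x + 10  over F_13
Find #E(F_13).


For each x in F_13, count y with y^2 = x^3 + 5 x + 10 mod 13:
  x = 0: RHS = 10, y in [6, 7]  -> 2 point(s)
  x = 1: RHS = 3, y in [4, 9]  -> 2 point(s)
  x = 3: RHS = 0, y in [0]  -> 1 point(s)
  x = 4: RHS = 3, y in [4, 9]  -> 2 point(s)
  x = 5: RHS = 4, y in [2, 11]  -> 2 point(s)
  x = 6: RHS = 9, y in [3, 10]  -> 2 point(s)
  x = 8: RHS = 3, y in [4, 9]  -> 2 point(s)
  x = 9: RHS = 4, y in [2, 11]  -> 2 point(s)
  x = 12: RHS = 4, y in [2, 11]  -> 2 point(s)
Affine points: 17. Add the point at infinity: total = 18.

#E(F_13) = 18


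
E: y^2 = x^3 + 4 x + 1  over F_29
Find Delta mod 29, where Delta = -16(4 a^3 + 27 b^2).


4 a^3 + 27 b^2 = 4*4^3 + 27*1^2 = 256 + 27 = 283
Delta = -16 * (283) = -4528
Delta mod 29 = 25

Delta = 25 (mod 29)


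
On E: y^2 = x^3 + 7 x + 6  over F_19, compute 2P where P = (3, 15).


k = 2 = 10_2 (binary, LSB first: 01)
Double-and-add from P = (3, 15):
  bit 0 = 0: acc unchanged = O
  bit 1 = 1: acc = O + (18, 6) = (18, 6)

2P = (18, 6)


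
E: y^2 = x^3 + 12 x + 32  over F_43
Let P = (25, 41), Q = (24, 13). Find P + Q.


P != Q, so use the chord formula.
s = (y2 - y1) / (x2 - x1) = (15) / (42) mod 43 = 28
x3 = s^2 - x1 - x2 mod 43 = 28^2 - 25 - 24 = 4
y3 = s (x1 - x3) - y1 mod 43 = 28 * (25 - 4) - 41 = 31

P + Q = (4, 31)


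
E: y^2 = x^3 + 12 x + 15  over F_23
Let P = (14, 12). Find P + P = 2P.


Doubling: s = (3 x1^2 + a) / (2 y1)
s = (3*14^2 + 12) / (2*12) mod 23 = 2
x3 = s^2 - 2 x1 mod 23 = 2^2 - 2*14 = 22
y3 = s (x1 - x3) - y1 mod 23 = 2 * (14 - 22) - 12 = 18

2P = (22, 18)


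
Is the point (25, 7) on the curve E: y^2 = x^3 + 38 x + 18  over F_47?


Check whether y^2 = x^3 + 38 x + 18 (mod 47) for (x, y) = (25, 7).
LHS: y^2 = 7^2 mod 47 = 2
RHS: x^3 + 38 x + 18 = 25^3 + 38*25 + 18 mod 47 = 2
LHS = RHS

Yes, on the curve


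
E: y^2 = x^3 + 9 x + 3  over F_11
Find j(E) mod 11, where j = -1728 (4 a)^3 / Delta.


Delta = -16(4 a^3 + 27 b^2) mod 11 = 1
-1728 * (4 a)^3 = -1728 * (4*9)^3 mod 11 = 6
j = 6 * 1^(-1) mod 11 = 6

j = 6 (mod 11)


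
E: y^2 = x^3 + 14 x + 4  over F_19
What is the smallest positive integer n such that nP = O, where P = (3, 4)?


Compute successive multiples of P until we hit O:
  1P = (3, 4)
  2P = (17, 5)
  3P = (15, 6)
  4P = (10, 17)
  5P = (11, 11)
  6P = (12, 0)
  7P = (11, 8)
  8P = (10, 2)
  ... (continuing to 12P)
  12P = O

ord(P) = 12


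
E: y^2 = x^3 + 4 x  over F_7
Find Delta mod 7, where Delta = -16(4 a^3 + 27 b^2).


4 a^3 + 27 b^2 = 4*4^3 + 27*0^2 = 256 + 0 = 256
Delta = -16 * (256) = -4096
Delta mod 7 = 6

Delta = 6 (mod 7)


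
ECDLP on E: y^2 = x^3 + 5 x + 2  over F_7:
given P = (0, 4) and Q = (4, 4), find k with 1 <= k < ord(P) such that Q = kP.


Enumerate multiples of P until we hit Q = (4, 4):
  1P = (0, 4)
  2P = (4, 4)
Match found at i = 2.

k = 2


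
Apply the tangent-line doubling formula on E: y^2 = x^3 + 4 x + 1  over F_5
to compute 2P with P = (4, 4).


Doubling: s = (3 x1^2 + a) / (2 y1)
s = (3*4^2 + 4) / (2*4) mod 5 = 4
x3 = s^2 - 2 x1 mod 5 = 4^2 - 2*4 = 3
y3 = s (x1 - x3) - y1 mod 5 = 4 * (4 - 3) - 4 = 0

2P = (3, 0)


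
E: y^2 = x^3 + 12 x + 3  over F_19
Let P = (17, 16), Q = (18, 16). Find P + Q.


P != Q, so use the chord formula.
s = (y2 - y1) / (x2 - x1) = (0) / (1) mod 19 = 0
x3 = s^2 - x1 - x2 mod 19 = 0^2 - 17 - 18 = 3
y3 = s (x1 - x3) - y1 mod 19 = 0 * (17 - 3) - 16 = 3

P + Q = (3, 3)


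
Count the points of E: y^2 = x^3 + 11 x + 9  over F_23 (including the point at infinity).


For each x in F_23, count y with y^2 = x^3 + 11 x + 9 mod 23:
  x = 0: RHS = 9, y in [3, 20]  -> 2 point(s)
  x = 2: RHS = 16, y in [4, 19]  -> 2 point(s)
  x = 3: RHS = 0, y in [0]  -> 1 point(s)
  x = 4: RHS = 2, y in [5, 18]  -> 2 point(s)
  x = 9: RHS = 9, y in [3, 20]  -> 2 point(s)
  x = 11: RHS = 12, y in [9, 14]  -> 2 point(s)
  x = 12: RHS = 6, y in [11, 12]  -> 2 point(s)
  x = 13: RHS = 3, y in [7, 16]  -> 2 point(s)
  x = 14: RHS = 9, y in [3, 20]  -> 2 point(s)
  x = 16: RHS = 3, y in [7, 16]  -> 2 point(s)
  x = 17: RHS = 3, y in [7, 16]  -> 2 point(s)
  x = 18: RHS = 13, y in [6, 17]  -> 2 point(s)
  x = 19: RHS = 16, y in [4, 19]  -> 2 point(s)
  x = 20: RHS = 18, y in [8, 15]  -> 2 point(s)
  x = 21: RHS = 2, y in [5, 18]  -> 2 point(s)
Affine points: 29. Add the point at infinity: total = 30.

#E(F_23) = 30


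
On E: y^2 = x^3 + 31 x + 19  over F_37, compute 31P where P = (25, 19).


k = 31 = 11111_2 (binary, LSB first: 11111)
Double-and-add from P = (25, 19):
  bit 0 = 1: acc = O + (25, 19) = (25, 19)
  bit 1 = 1: acc = (25, 19) + (15, 23) = (9, 19)
  bit 2 = 1: acc = (9, 19) + (3, 18) = (24, 34)
  bit 3 = 1: acc = (24, 34) + (28, 26) = (26, 7)
  bit 4 = 1: acc = (26, 7) + (19, 20) = (3, 19)

31P = (3, 19)


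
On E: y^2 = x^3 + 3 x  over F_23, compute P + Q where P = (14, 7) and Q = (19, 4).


P != Q, so use the chord formula.
s = (y2 - y1) / (x2 - x1) = (20) / (5) mod 23 = 4
x3 = s^2 - x1 - x2 mod 23 = 4^2 - 14 - 19 = 6
y3 = s (x1 - x3) - y1 mod 23 = 4 * (14 - 6) - 7 = 2

P + Q = (6, 2)


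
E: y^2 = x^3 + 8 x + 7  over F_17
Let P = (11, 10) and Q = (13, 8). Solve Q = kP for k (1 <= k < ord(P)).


Enumerate multiples of P until we hit Q = (13, 8):
  1P = (11, 10)
  2P = (13, 9)
  3P = (6, 13)
  4P = (16, 10)
  5P = (7, 7)
  6P = (7, 10)
  7P = (16, 7)
  8P = (6, 4)
  9P = (13, 8)
Match found at i = 9.

k = 9


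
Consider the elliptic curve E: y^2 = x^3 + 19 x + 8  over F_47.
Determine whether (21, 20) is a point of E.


Check whether y^2 = x^3 + 19 x + 8 (mod 47) for (x, y) = (21, 20).
LHS: y^2 = 20^2 mod 47 = 24
RHS: x^3 + 19 x + 8 = 21^3 + 19*21 + 8 mod 47 = 33
LHS != RHS

No, not on the curve


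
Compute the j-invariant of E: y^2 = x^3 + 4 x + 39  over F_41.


Delta = -16(4 a^3 + 27 b^2) mod 41 = 39
-1728 * (4 a)^3 = -1728 * (4*4)^3 mod 41 = 24
j = 24 * 39^(-1) mod 41 = 29

j = 29 (mod 41)


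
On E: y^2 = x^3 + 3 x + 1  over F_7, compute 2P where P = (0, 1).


k = 2 = 10_2 (binary, LSB first: 01)
Double-and-add from P = (0, 1):
  bit 0 = 0: acc unchanged = O
  bit 1 = 1: acc = O + (4, 0) = (4, 0)

2P = (4, 0)


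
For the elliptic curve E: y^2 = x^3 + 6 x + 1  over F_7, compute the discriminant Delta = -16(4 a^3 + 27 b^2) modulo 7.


4 a^3 + 27 b^2 = 4*6^3 + 27*1^2 = 864 + 27 = 891
Delta = -16 * (891) = -14256
Delta mod 7 = 3

Delta = 3 (mod 7)


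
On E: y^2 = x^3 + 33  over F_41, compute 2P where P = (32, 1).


Doubling: s = (3 x1^2 + a) / (2 y1)
s = (3*32^2 + 0) / (2*1) mod 41 = 19
x3 = s^2 - 2 x1 mod 41 = 19^2 - 2*32 = 10
y3 = s (x1 - x3) - y1 mod 41 = 19 * (32 - 10) - 1 = 7

2P = (10, 7)


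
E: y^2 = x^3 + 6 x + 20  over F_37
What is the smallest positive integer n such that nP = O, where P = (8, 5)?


Compute successive multiples of P until we hit O:
  1P = (8, 5)
  2P = (9, 27)
  3P = (23, 35)
  4P = (10, 28)
  5P = (31, 8)
  6P = (19, 0)
  7P = (31, 29)
  8P = (10, 9)
  ... (continuing to 12P)
  12P = O

ord(P) = 12


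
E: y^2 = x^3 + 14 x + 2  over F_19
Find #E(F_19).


For each x in F_19, count y with y^2 = x^3 + 14 x + 2 mod 19:
  x = 1: RHS = 17, y in [6, 13]  -> 2 point(s)
  x = 2: RHS = 0, y in [0]  -> 1 point(s)
  x = 5: RHS = 7, y in [8, 11]  -> 2 point(s)
  x = 6: RHS = 17, y in [6, 13]  -> 2 point(s)
  x = 7: RHS = 6, y in [5, 14]  -> 2 point(s)
  x = 11: RHS = 5, y in [9, 10]  -> 2 point(s)
  x = 12: RHS = 17, y in [6, 13]  -> 2 point(s)
  x = 13: RHS = 6, y in [5, 14]  -> 2 point(s)
  x = 14: RHS = 16, y in [4, 15]  -> 2 point(s)
  x = 16: RHS = 9, y in [3, 16]  -> 2 point(s)
  x = 17: RHS = 4, y in [2, 17]  -> 2 point(s)
  x = 18: RHS = 6, y in [5, 14]  -> 2 point(s)
Affine points: 23. Add the point at infinity: total = 24.

#E(F_19) = 24


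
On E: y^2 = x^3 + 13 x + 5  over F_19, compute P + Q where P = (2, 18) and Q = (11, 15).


P != Q, so use the chord formula.
s = (y2 - y1) / (x2 - x1) = (16) / (9) mod 19 = 6
x3 = s^2 - x1 - x2 mod 19 = 6^2 - 2 - 11 = 4
y3 = s (x1 - x3) - y1 mod 19 = 6 * (2 - 4) - 18 = 8

P + Q = (4, 8)


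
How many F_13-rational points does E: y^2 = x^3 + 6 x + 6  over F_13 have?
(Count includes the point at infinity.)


For each x in F_13, count y with y^2 = x^3 + 6 x + 6 mod 13:
  x = 1: RHS = 0, y in [0]  -> 1 point(s)
  x = 2: RHS = 0, y in [0]  -> 1 point(s)
  x = 3: RHS = 12, y in [5, 8]  -> 2 point(s)
  x = 4: RHS = 3, y in [4, 9]  -> 2 point(s)
  x = 7: RHS = 1, y in [1, 12]  -> 2 point(s)
  x = 9: RHS = 9, y in [3, 10]  -> 2 point(s)
  x = 10: RHS = 0, y in [0]  -> 1 point(s)
  x = 11: RHS = 12, y in [5, 8]  -> 2 point(s)
  x = 12: RHS = 12, y in [5, 8]  -> 2 point(s)
Affine points: 15. Add the point at infinity: total = 16.

#E(F_13) = 16


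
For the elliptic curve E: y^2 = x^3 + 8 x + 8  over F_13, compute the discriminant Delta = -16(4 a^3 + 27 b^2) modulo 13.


4 a^3 + 27 b^2 = 4*8^3 + 27*8^2 = 2048 + 1728 = 3776
Delta = -16 * (3776) = -60416
Delta mod 13 = 8

Delta = 8 (mod 13)


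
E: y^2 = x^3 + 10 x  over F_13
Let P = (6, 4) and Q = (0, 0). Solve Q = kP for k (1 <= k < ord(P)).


Enumerate multiples of P until we hit Q = (0, 0):
  1P = (6, 4)
  2P = (0, 0)
Match found at i = 2.

k = 2


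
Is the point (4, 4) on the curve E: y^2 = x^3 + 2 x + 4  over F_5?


Check whether y^2 = x^3 + 2 x + 4 (mod 5) for (x, y) = (4, 4).
LHS: y^2 = 4^2 mod 5 = 1
RHS: x^3 + 2 x + 4 = 4^3 + 2*4 + 4 mod 5 = 1
LHS = RHS

Yes, on the curve


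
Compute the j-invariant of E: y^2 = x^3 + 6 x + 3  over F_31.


Delta = -16(4 a^3 + 27 b^2) mod 31 = 20
-1728 * (4 a)^3 = -1728 * (4*6)^3 mod 31 = 15
j = 15 * 20^(-1) mod 31 = 24

j = 24 (mod 31)


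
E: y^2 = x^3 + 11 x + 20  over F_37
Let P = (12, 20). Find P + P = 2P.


Doubling: s = (3 x1^2 + a) / (2 y1)
s = (3*12^2 + 11) / (2*20) mod 37 = 12
x3 = s^2 - 2 x1 mod 37 = 12^2 - 2*12 = 9
y3 = s (x1 - x3) - y1 mod 37 = 12 * (12 - 9) - 20 = 16

2P = (9, 16)


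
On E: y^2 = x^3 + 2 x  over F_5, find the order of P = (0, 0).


Compute successive multiples of P until we hit O:
  1P = (0, 0)
  2P = O

ord(P) = 2


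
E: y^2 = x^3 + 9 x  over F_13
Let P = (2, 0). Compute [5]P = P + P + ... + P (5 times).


k = 5 = 101_2 (binary, LSB first: 101)
Double-and-add from P = (2, 0):
  bit 0 = 1: acc = O + (2, 0) = (2, 0)
  bit 1 = 0: acc unchanged = (2, 0)
  bit 2 = 1: acc = (2, 0) + O = (2, 0)

5P = (2, 0)


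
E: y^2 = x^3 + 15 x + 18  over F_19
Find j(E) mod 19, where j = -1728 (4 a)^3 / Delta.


Delta = -16(4 a^3 + 27 b^2) mod 19 = 16
-1728 * (4 a)^3 = -1728 * (4*15)^3 mod 19 = 8
j = 8 * 16^(-1) mod 19 = 10

j = 10 (mod 19)


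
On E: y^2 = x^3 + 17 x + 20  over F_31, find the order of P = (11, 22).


Compute successive multiples of P until we hit O:
  1P = (11, 22)
  2P = (18, 19)
  3P = (18, 12)
  4P = (11, 9)
  5P = O

ord(P) = 5


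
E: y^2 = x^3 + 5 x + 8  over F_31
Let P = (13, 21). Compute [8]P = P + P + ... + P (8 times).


k = 8 = 1000_2 (binary, LSB first: 0001)
Double-and-add from P = (13, 21):
  bit 0 = 0: acc unchanged = O
  bit 1 = 0: acc unchanged = O
  bit 2 = 0: acc unchanged = O
  bit 3 = 1: acc = O + (8, 8) = (8, 8)

8P = (8, 8)


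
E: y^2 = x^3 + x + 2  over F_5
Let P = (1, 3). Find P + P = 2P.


Doubling: s = (3 x1^2 + a) / (2 y1)
s = (3*1^2 + 1) / (2*3) mod 5 = 4
x3 = s^2 - 2 x1 mod 5 = 4^2 - 2*1 = 4
y3 = s (x1 - x3) - y1 mod 5 = 4 * (1 - 4) - 3 = 0

2P = (4, 0)


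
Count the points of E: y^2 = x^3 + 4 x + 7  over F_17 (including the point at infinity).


For each x in F_17, count y with y^2 = x^3 + 4 x + 7 mod 17:
  x = 4: RHS = 2, y in [6, 11]  -> 2 point(s)
  x = 5: RHS = 16, y in [4, 13]  -> 2 point(s)
  x = 6: RHS = 9, y in [3, 14]  -> 2 point(s)
  x = 7: RHS = 4, y in [2, 15]  -> 2 point(s)
  x = 12: RHS = 15, y in [7, 10]  -> 2 point(s)
  x = 14: RHS = 2, y in [6, 11]  -> 2 point(s)
  x = 15: RHS = 8, y in [5, 12]  -> 2 point(s)
  x = 16: RHS = 2, y in [6, 11]  -> 2 point(s)
Affine points: 16. Add the point at infinity: total = 17.

#E(F_17) = 17


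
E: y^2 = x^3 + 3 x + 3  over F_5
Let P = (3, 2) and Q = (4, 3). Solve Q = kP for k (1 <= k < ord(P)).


Enumerate multiples of P until we hit Q = (4, 3):
  1P = (3, 2)
  2P = (4, 3)
Match found at i = 2.

k = 2


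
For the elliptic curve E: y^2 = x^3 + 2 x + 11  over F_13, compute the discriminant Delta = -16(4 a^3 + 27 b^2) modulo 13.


4 a^3 + 27 b^2 = 4*2^3 + 27*11^2 = 32 + 3267 = 3299
Delta = -16 * (3299) = -52784
Delta mod 13 = 9

Delta = 9 (mod 13)


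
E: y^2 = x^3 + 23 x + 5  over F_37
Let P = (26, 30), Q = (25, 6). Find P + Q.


P != Q, so use the chord formula.
s = (y2 - y1) / (x2 - x1) = (13) / (36) mod 37 = 24
x3 = s^2 - x1 - x2 mod 37 = 24^2 - 26 - 25 = 7
y3 = s (x1 - x3) - y1 mod 37 = 24 * (26 - 7) - 30 = 19

P + Q = (7, 19)


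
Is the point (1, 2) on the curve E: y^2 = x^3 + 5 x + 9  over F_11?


Check whether y^2 = x^3 + 5 x + 9 (mod 11) for (x, y) = (1, 2).
LHS: y^2 = 2^2 mod 11 = 4
RHS: x^3 + 5 x + 9 = 1^3 + 5*1 + 9 mod 11 = 4
LHS = RHS

Yes, on the curve


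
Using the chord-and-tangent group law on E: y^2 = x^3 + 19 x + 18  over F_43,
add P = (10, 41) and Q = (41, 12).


P != Q, so use the chord formula.
s = (y2 - y1) / (x2 - x1) = (14) / (31) mod 43 = 6
x3 = s^2 - x1 - x2 mod 43 = 6^2 - 10 - 41 = 28
y3 = s (x1 - x3) - y1 mod 43 = 6 * (10 - 28) - 41 = 23

P + Q = (28, 23)


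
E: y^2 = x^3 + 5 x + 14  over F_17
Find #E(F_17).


For each x in F_17, count y with y^2 = x^3 + 5 x + 14 mod 17:
  x = 2: RHS = 15, y in [7, 10]  -> 2 point(s)
  x = 4: RHS = 13, y in [8, 9]  -> 2 point(s)
  x = 7: RHS = 1, y in [1, 16]  -> 2 point(s)
  x = 12: RHS = 0, y in [0]  -> 1 point(s)
  x = 13: RHS = 15, y in [7, 10]  -> 2 point(s)
  x = 15: RHS = 13, y in [8, 9]  -> 2 point(s)
  x = 16: RHS = 8, y in [5, 12]  -> 2 point(s)
Affine points: 13. Add the point at infinity: total = 14.

#E(F_17) = 14


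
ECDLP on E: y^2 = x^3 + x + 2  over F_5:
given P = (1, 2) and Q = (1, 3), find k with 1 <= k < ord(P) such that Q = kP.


Enumerate multiples of P until we hit Q = (1, 3):
  1P = (1, 2)
  2P = (4, 0)
  3P = (1, 3)
Match found at i = 3.

k = 3


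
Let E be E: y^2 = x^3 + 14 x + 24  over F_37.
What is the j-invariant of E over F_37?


Delta = -16(4 a^3 + 27 b^2) mod 37 = 16
-1728 * (4 a)^3 = -1728 * (4*14)^3 mod 37 = 6
j = 6 * 16^(-1) mod 37 = 5

j = 5 (mod 37)


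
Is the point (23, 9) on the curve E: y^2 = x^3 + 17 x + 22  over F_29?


Check whether y^2 = x^3 + 17 x + 22 (mod 29) for (x, y) = (23, 9).
LHS: y^2 = 9^2 mod 29 = 23
RHS: x^3 + 17 x + 22 = 23^3 + 17*23 + 22 mod 29 = 23
LHS = RHS

Yes, on the curve


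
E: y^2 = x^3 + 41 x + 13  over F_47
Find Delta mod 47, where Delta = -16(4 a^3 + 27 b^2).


4 a^3 + 27 b^2 = 4*41^3 + 27*13^2 = 275684 + 4563 = 280247
Delta = -16 * (280247) = -4483952
Delta mod 47 = 36

Delta = 36 (mod 47)


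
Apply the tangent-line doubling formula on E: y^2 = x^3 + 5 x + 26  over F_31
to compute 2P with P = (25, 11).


Doubling: s = (3 x1^2 + a) / (2 y1)
s = (3*25^2 + 5) / (2*11) mod 31 = 15
x3 = s^2 - 2 x1 mod 31 = 15^2 - 2*25 = 20
y3 = s (x1 - x3) - y1 mod 31 = 15 * (25 - 20) - 11 = 2

2P = (20, 2)


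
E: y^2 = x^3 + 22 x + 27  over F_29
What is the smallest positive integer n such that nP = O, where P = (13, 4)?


Compute successive multiples of P until we hit O:
  1P = (13, 4)
  2P = (16, 26)
  3P = (28, 2)
  4P = (4, 18)
  5P = (18, 7)
  6P = (3, 2)
  7P = (20, 12)
  8P = (5, 1)
  ... (continuing to 38P)
  38P = O

ord(P) = 38


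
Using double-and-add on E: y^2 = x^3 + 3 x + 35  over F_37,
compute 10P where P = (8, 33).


k = 10 = 1010_2 (binary, LSB first: 0101)
Double-and-add from P = (8, 33):
  bit 0 = 0: acc unchanged = O
  bit 1 = 1: acc = O + (11, 17) = (11, 17)
  bit 2 = 0: acc unchanged = (11, 17)
  bit 3 = 1: acc = (11, 17) + (14, 34) = (3, 16)

10P = (3, 16)


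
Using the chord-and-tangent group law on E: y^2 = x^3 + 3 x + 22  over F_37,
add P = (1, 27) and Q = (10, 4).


P != Q, so use the chord formula.
s = (y2 - y1) / (x2 - x1) = (14) / (9) mod 37 = 18
x3 = s^2 - x1 - x2 mod 37 = 18^2 - 1 - 10 = 17
y3 = s (x1 - x3) - y1 mod 37 = 18 * (1 - 17) - 27 = 18

P + Q = (17, 18)


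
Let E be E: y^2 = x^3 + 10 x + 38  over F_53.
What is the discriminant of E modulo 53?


4 a^3 + 27 b^2 = 4*10^3 + 27*38^2 = 4000 + 38988 = 42988
Delta = -16 * (42988) = -687808
Delta mod 53 = 26

Delta = 26 (mod 53)


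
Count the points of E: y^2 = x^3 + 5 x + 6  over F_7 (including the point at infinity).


For each x in F_7, count y with y^2 = x^3 + 5 x + 6 mod 7:
  x = 5: RHS = 2, y in [3, 4]  -> 2 point(s)
  x = 6: RHS = 0, y in [0]  -> 1 point(s)
Affine points: 3. Add the point at infinity: total = 4.

#E(F_7) = 4


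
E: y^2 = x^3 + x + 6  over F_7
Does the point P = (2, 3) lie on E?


Check whether y^2 = x^3 + 1 x + 6 (mod 7) for (x, y) = (2, 3).
LHS: y^2 = 3^2 mod 7 = 2
RHS: x^3 + 1 x + 6 = 2^3 + 1*2 + 6 mod 7 = 2
LHS = RHS

Yes, on the curve


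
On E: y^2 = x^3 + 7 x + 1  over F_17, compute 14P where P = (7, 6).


k = 14 = 1110_2 (binary, LSB first: 0111)
Double-and-add from P = (7, 6):
  bit 0 = 0: acc unchanged = O
  bit 1 = 1: acc = O + (1, 3) = (1, 3)
  bit 2 = 1: acc = (1, 3) + (14, 15) = (11, 10)
  bit 3 = 1: acc = (11, 10) + (6, 2) = (8, 5)

14P = (8, 5)


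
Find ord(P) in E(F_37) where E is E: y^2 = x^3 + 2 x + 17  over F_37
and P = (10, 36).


Compute successive multiples of P until we hit O:
  1P = (10, 36)
  2P = (26, 12)
  3P = (31, 14)
  4P = (32, 17)
  5P = (29, 9)
  6P = (28, 11)
  7P = (20, 19)
  8P = (11, 36)
  ... (continuing to 39P)
  39P = O

ord(P) = 39


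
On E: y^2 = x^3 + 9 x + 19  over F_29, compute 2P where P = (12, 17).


Doubling: s = (3 x1^2 + a) / (2 y1)
s = (3*12^2 + 9) / (2*17) mod 29 = 7
x3 = s^2 - 2 x1 mod 29 = 7^2 - 2*12 = 25
y3 = s (x1 - x3) - y1 mod 29 = 7 * (12 - 25) - 17 = 8

2P = (25, 8)


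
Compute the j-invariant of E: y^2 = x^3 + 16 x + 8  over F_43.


Delta = -16(4 a^3 + 27 b^2) mod 43 = 28
-1728 * (4 a)^3 = -1728 * (4*16)^3 mod 43 = 1
j = 1 * 28^(-1) mod 43 = 20

j = 20 (mod 43)


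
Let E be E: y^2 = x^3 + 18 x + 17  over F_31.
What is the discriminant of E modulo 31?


4 a^3 + 27 b^2 = 4*18^3 + 27*17^2 = 23328 + 7803 = 31131
Delta = -16 * (31131) = -498096
Delta mod 31 = 12

Delta = 12 (mod 31)


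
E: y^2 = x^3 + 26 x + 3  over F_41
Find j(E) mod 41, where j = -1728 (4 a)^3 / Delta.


Delta = -16(4 a^3 + 27 b^2) mod 41 = 19
-1728 * (4 a)^3 = -1728 * (4*26)^3 mod 41 = 31
j = 31 * 19^(-1) mod 41 = 34

j = 34 (mod 41)


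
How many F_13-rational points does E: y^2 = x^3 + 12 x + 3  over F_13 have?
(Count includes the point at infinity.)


For each x in F_13, count y with y^2 = x^3 + 12 x + 3 mod 13:
  x = 0: RHS = 3, y in [4, 9]  -> 2 point(s)
  x = 1: RHS = 3, y in [4, 9]  -> 2 point(s)
  x = 2: RHS = 9, y in [3, 10]  -> 2 point(s)
  x = 3: RHS = 1, y in [1, 12]  -> 2 point(s)
  x = 7: RHS = 1, y in [1, 12]  -> 2 point(s)
  x = 8: RHS = 0, y in [0]  -> 1 point(s)
  x = 11: RHS = 10, y in [6, 7]  -> 2 point(s)
  x = 12: RHS = 3, y in [4, 9]  -> 2 point(s)
Affine points: 15. Add the point at infinity: total = 16.

#E(F_13) = 16


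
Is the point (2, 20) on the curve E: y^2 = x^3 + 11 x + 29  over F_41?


Check whether y^2 = x^3 + 11 x + 29 (mod 41) for (x, y) = (2, 20).
LHS: y^2 = 20^2 mod 41 = 31
RHS: x^3 + 11 x + 29 = 2^3 + 11*2 + 29 mod 41 = 18
LHS != RHS

No, not on the curve


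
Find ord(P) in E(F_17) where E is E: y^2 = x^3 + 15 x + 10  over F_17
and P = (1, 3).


Compute successive multiples of P until we hit O:
  1P = (1, 3)
  2P = (7, 13)
  3P = (8, 8)
  4P = (4, 7)
  5P = (10, 2)
  6P = (10, 15)
  7P = (4, 10)
  8P = (8, 9)
  ... (continuing to 11P)
  11P = O

ord(P) = 11


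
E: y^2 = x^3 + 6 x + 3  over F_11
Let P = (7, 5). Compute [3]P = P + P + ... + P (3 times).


k = 3 = 11_2 (binary, LSB first: 11)
Double-and-add from P = (7, 5):
  bit 0 = 1: acc = O + (7, 5) = (7, 5)
  bit 1 = 1: acc = (7, 5) + (9, 4) = (9, 7)

3P = (9, 7)


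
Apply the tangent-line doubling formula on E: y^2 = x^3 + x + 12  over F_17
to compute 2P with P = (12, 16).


Doubling: s = (3 x1^2 + a) / (2 y1)
s = (3*12^2 + 1) / (2*16) mod 17 = 13
x3 = s^2 - 2 x1 mod 17 = 13^2 - 2*12 = 9
y3 = s (x1 - x3) - y1 mod 17 = 13 * (12 - 9) - 16 = 6

2P = (9, 6)


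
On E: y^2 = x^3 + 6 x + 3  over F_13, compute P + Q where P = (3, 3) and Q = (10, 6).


P != Q, so use the chord formula.
s = (y2 - y1) / (x2 - x1) = (3) / (7) mod 13 = 6
x3 = s^2 - x1 - x2 mod 13 = 6^2 - 3 - 10 = 10
y3 = s (x1 - x3) - y1 mod 13 = 6 * (3 - 10) - 3 = 7

P + Q = (10, 7)


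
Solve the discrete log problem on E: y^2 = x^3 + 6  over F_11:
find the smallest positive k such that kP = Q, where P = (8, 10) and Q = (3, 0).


Enumerate multiples of P until we hit Q = (3, 0):
  1P = (8, 10)
  2P = (4, 2)
  3P = (3, 0)
Match found at i = 3.

k = 3


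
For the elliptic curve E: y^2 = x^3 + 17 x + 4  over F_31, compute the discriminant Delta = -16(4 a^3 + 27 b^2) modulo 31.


4 a^3 + 27 b^2 = 4*17^3 + 27*4^2 = 19652 + 432 = 20084
Delta = -16 * (20084) = -321344
Delta mod 31 = 2

Delta = 2 (mod 31)


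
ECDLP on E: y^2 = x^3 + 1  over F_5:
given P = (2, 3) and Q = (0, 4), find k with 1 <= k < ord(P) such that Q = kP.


Enumerate multiples of P until we hit Q = (0, 4):
  1P = (2, 3)
  2P = (0, 1)
  3P = (4, 0)
  4P = (0, 4)
Match found at i = 4.

k = 4


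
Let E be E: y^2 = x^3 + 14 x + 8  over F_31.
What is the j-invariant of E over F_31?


Delta = -16(4 a^3 + 27 b^2) mod 31 = 3
-1728 * (4 a)^3 = -1728 * (4*14)^3 mod 31 = 8
j = 8 * 3^(-1) mod 31 = 13

j = 13 (mod 31)


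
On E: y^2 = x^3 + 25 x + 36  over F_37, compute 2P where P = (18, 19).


Doubling: s = (3 x1^2 + a) / (2 y1)
s = (3*18^2 + 25) / (2*19) mod 37 = 35
x3 = s^2 - 2 x1 mod 37 = 35^2 - 2*18 = 5
y3 = s (x1 - x3) - y1 mod 37 = 35 * (18 - 5) - 19 = 29

2P = (5, 29)


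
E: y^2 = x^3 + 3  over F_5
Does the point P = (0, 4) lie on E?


Check whether y^2 = x^3 + 0 x + 3 (mod 5) for (x, y) = (0, 4).
LHS: y^2 = 4^2 mod 5 = 1
RHS: x^3 + 0 x + 3 = 0^3 + 0*0 + 3 mod 5 = 3
LHS != RHS

No, not on the curve


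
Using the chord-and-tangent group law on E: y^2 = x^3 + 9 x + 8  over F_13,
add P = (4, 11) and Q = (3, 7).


P != Q, so use the chord formula.
s = (y2 - y1) / (x2 - x1) = (9) / (12) mod 13 = 4
x3 = s^2 - x1 - x2 mod 13 = 4^2 - 4 - 3 = 9
y3 = s (x1 - x3) - y1 mod 13 = 4 * (4 - 9) - 11 = 8

P + Q = (9, 8)


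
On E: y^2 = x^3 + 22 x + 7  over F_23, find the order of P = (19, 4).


Compute successive multiples of P until we hit O:
  1P = (19, 4)
  2P = (17, 2)
  3P = (11, 4)
  4P = (16, 19)
  5P = (13, 12)
  6P = (3, 13)
  7P = (5, 14)
  8P = (15, 3)
  ... (continuing to 28P)
  28P = O

ord(P) = 28


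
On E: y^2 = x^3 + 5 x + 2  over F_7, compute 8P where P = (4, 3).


k = 8 = 1000_2 (binary, LSB first: 0001)
Double-and-add from P = (4, 3):
  bit 0 = 0: acc unchanged = O
  bit 1 = 0: acc unchanged = O
  bit 2 = 0: acc unchanged = O
  bit 3 = 1: acc = O + (4, 4) = (4, 4)

8P = (4, 4)


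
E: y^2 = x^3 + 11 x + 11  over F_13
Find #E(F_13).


For each x in F_13, count y with y^2 = x^3 + 11 x + 11 mod 13:
  x = 1: RHS = 10, y in [6, 7]  -> 2 point(s)
  x = 5: RHS = 9, y in [3, 10]  -> 2 point(s)
  x = 8: RHS = 0, y in [0]  -> 1 point(s)
  x = 10: RHS = 3, y in [4, 9]  -> 2 point(s)
  x = 12: RHS = 12, y in [5, 8]  -> 2 point(s)
Affine points: 9. Add the point at infinity: total = 10.

#E(F_13) = 10


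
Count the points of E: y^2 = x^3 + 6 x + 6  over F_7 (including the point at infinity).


For each x in F_7, count y with y^2 = x^3 + 6 x + 6 mod 7:
  x = 3: RHS = 2, y in [3, 4]  -> 2 point(s)
  x = 5: RHS = 0, y in [0]  -> 1 point(s)
Affine points: 3. Add the point at infinity: total = 4.

#E(F_7) = 4


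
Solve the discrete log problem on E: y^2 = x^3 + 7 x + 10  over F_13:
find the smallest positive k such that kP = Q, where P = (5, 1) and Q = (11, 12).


Enumerate multiples of P until we hit Q = (11, 12):
  1P = (5, 1)
  2P = (7, 8)
  3P = (10, 1)
  4P = (11, 12)
Match found at i = 4.

k = 4


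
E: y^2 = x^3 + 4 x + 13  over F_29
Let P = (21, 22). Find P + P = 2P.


Doubling: s = (3 x1^2 + a) / (2 y1)
s = (3*21^2 + 4) / (2*22) mod 29 = 15
x3 = s^2 - 2 x1 mod 29 = 15^2 - 2*21 = 9
y3 = s (x1 - x3) - y1 mod 29 = 15 * (21 - 9) - 22 = 13

2P = (9, 13)


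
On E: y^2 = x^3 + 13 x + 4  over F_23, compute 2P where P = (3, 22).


k = 2 = 10_2 (binary, LSB first: 01)
Double-and-add from P = (3, 22):
  bit 0 = 0: acc unchanged = O
  bit 1 = 1: acc = O + (3, 1) = (3, 1)

2P = (3, 1)


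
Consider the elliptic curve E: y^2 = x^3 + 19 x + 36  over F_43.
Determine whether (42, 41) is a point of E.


Check whether y^2 = x^3 + 19 x + 36 (mod 43) for (x, y) = (42, 41).
LHS: y^2 = 41^2 mod 43 = 4
RHS: x^3 + 19 x + 36 = 42^3 + 19*42 + 36 mod 43 = 16
LHS != RHS

No, not on the curve


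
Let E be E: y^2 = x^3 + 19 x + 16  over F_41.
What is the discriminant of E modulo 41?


4 a^3 + 27 b^2 = 4*19^3 + 27*16^2 = 27436 + 6912 = 34348
Delta = -16 * (34348) = -549568
Delta mod 41 = 37

Delta = 37 (mod 41)


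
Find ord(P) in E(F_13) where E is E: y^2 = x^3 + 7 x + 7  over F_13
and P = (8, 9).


Compute successive multiples of P until we hit O:
  1P = (8, 9)
  2P = (7, 10)
  3P = (12, 8)
  4P = (2, 9)
  5P = (3, 4)
  6P = (3, 9)
  7P = (2, 4)
  8P = (12, 5)
  ... (continuing to 11P)
  11P = O

ord(P) = 11


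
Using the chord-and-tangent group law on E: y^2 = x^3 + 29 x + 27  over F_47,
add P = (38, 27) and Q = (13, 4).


P != Q, so use the chord formula.
s = (y2 - y1) / (x2 - x1) = (24) / (22) mod 47 = 31
x3 = s^2 - x1 - x2 mod 47 = 31^2 - 38 - 13 = 17
y3 = s (x1 - x3) - y1 mod 47 = 31 * (38 - 17) - 27 = 13

P + Q = (17, 13)


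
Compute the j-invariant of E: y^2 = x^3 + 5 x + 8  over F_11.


Delta = -16(4 a^3 + 27 b^2) mod 11 = 3
-1728 * (4 a)^3 = -1728 * (4*5)^3 mod 11 = 8
j = 8 * 3^(-1) mod 11 = 10

j = 10 (mod 11)


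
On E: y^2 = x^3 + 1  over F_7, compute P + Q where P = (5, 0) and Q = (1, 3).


P != Q, so use the chord formula.
s = (y2 - y1) / (x2 - x1) = (3) / (3) mod 7 = 1
x3 = s^2 - x1 - x2 mod 7 = 1^2 - 5 - 1 = 2
y3 = s (x1 - x3) - y1 mod 7 = 1 * (5 - 2) - 0 = 3

P + Q = (2, 3)


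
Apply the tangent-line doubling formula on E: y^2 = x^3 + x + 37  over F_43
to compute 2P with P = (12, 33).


Doubling: s = (3 x1^2 + a) / (2 y1)
s = (3*12^2 + 1) / (2*33) mod 43 = 2
x3 = s^2 - 2 x1 mod 43 = 2^2 - 2*12 = 23
y3 = s (x1 - x3) - y1 mod 43 = 2 * (12 - 23) - 33 = 31

2P = (23, 31)


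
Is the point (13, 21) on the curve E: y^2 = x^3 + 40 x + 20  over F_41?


Check whether y^2 = x^3 + 40 x + 20 (mod 41) for (x, y) = (13, 21).
LHS: y^2 = 21^2 mod 41 = 31
RHS: x^3 + 40 x + 20 = 13^3 + 40*13 + 20 mod 41 = 31
LHS = RHS

Yes, on the curve


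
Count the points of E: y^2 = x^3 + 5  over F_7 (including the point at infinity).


For each x in F_7, count y with y^2 = x^3 + 0 x + 5 mod 7:
  x = 3: RHS = 4, y in [2, 5]  -> 2 point(s)
  x = 5: RHS = 4, y in [2, 5]  -> 2 point(s)
  x = 6: RHS = 4, y in [2, 5]  -> 2 point(s)
Affine points: 6. Add the point at infinity: total = 7.

#E(F_7) = 7
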